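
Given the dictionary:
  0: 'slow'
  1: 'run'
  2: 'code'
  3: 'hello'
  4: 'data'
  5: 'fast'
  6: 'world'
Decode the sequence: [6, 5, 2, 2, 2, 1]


Look up each index in the dictionary:
  6 -> 'world'
  5 -> 'fast'
  2 -> 'code'
  2 -> 'code'
  2 -> 'code'
  1 -> 'run'

Decoded: "world fast code code code run"


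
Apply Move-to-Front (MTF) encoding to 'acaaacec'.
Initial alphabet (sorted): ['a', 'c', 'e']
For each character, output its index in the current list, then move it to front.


MTF encoding:
'a': index 0 in ['a', 'c', 'e'] -> ['a', 'c', 'e']
'c': index 1 in ['a', 'c', 'e'] -> ['c', 'a', 'e']
'a': index 1 in ['c', 'a', 'e'] -> ['a', 'c', 'e']
'a': index 0 in ['a', 'c', 'e'] -> ['a', 'c', 'e']
'a': index 0 in ['a', 'c', 'e'] -> ['a', 'c', 'e']
'c': index 1 in ['a', 'c', 'e'] -> ['c', 'a', 'e']
'e': index 2 in ['c', 'a', 'e'] -> ['e', 'c', 'a']
'c': index 1 in ['e', 'c', 'a'] -> ['c', 'e', 'a']


Output: [0, 1, 1, 0, 0, 1, 2, 1]


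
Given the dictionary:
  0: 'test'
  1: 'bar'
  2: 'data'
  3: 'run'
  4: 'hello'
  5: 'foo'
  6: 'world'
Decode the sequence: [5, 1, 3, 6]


Look up each index in the dictionary:
  5 -> 'foo'
  1 -> 'bar'
  3 -> 'run'
  6 -> 'world'

Decoded: "foo bar run world"


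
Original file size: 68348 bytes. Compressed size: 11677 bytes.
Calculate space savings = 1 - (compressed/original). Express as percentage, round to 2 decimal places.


ratio = compressed/original = 11677/68348 = 0.170846
savings = 1 - ratio = 1 - 0.170846 = 0.829154
as a percentage: 0.829154 * 100 = 82.92%

Space savings = 1 - 11677/68348 = 82.92%


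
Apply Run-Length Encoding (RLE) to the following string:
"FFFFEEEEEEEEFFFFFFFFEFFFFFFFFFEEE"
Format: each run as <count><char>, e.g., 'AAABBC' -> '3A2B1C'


Scanning runs left to right:
  i=0: run of 'F' x 4 -> '4F'
  i=4: run of 'E' x 8 -> '8E'
  i=12: run of 'F' x 8 -> '8F'
  i=20: run of 'E' x 1 -> '1E'
  i=21: run of 'F' x 9 -> '9F'
  i=30: run of 'E' x 3 -> '3E'

RLE = 4F8E8F1E9F3E


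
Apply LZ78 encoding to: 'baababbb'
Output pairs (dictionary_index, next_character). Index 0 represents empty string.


LZ78 encoding steps:
Dictionary: {0: ''}
Step 1: w='' (idx 0), next='b' -> output (0, 'b'), add 'b' as idx 1
Step 2: w='' (idx 0), next='a' -> output (0, 'a'), add 'a' as idx 2
Step 3: w='a' (idx 2), next='b' -> output (2, 'b'), add 'ab' as idx 3
Step 4: w='ab' (idx 3), next='b' -> output (3, 'b'), add 'abb' as idx 4
Step 5: w='b' (idx 1), end of input -> output (1, '')


Encoded: [(0, 'b'), (0, 'a'), (2, 'b'), (3, 'b'), (1, '')]


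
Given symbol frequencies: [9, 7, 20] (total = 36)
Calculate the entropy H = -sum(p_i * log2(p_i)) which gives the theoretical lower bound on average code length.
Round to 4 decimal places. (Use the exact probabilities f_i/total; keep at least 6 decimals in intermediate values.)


Per-symbol terms -p_i * log2(p_i) with p_i = f_i/36:
  p = 9/36 = 0.250000: log2(p) = -2.000000, -p*log2(p) = 0.500000
  p = 7/36 = 0.194444: log2(p) = -2.362570, -p*log2(p) = 0.459389
  p = 20/36 = 0.555556: log2(p) = -0.847997, -p*log2(p) = 0.471109
H = 0.500000 + 0.459389 + 0.471109 = 1.430498

H = 1.4305 bits/symbol


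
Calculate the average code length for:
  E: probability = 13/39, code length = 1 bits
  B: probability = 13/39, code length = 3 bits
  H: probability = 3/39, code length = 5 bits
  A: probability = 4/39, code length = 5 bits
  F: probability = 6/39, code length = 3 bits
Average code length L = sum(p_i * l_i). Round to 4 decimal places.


Weighted contributions p_i * l_i:
  E: (13/39) * 1 = 13/39
  B: (13/39) * 3 = 39/39
  H: (3/39) * 5 = 15/39
  A: (4/39) * 5 = 20/39
  F: (6/39) * 3 = 18/39
Sum = (13 + 39 + 15 + 20 + 18)/39 = 105/39

L = 105/39 = 2.6923 bits/symbol


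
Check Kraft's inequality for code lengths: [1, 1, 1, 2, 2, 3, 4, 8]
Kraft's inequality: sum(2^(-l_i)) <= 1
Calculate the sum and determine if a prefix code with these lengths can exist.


Sum = 2^(-1) + 2^(-1) + 2^(-1) + 2^(-2) + 2^(-2) + 2^(-3) + 2^(-4) + 2^(-8)
    = 0.5 + 0.5 + 0.5 + 0.25 + 0.25 + 0.125 + 0.0625 + 0.00390625
    = 561/256 = 2.19140625
Since 2.19140625 > 1, Kraft's inequality is NOT satisfied.
A prefix code with these lengths CANNOT exist.

Kraft sum = 2.19140625. Not satisfied.


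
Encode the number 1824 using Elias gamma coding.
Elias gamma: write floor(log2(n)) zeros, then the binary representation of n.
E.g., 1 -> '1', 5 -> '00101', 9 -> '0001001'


num_bits = floor(log2(1824)) + 1 = 11
leading_zeros = num_bits - 1 = 10
binary(1824) = 11100100000

Elias gamma(1824) = '0000000000' + '11100100000' = 000000000011100100000 (21 bits)


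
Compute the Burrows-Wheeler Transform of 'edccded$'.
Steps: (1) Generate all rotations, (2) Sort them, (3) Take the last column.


Rotations (sorted):
  0: $edccded -> last char: d
  1: ccded$ed -> last char: d
  2: cded$edc -> last char: c
  3: d$edccde -> last char: e
  4: dccded$e -> last char: e
  5: ded$edcc -> last char: c
  6: ed$edccd -> last char: d
  7: edccded$ -> last char: $


BWT = ddceecd$


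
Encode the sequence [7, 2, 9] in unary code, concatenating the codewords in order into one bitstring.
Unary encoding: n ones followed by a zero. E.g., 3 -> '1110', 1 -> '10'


Encode each number as n ones followed by a terminating 0:
  7 -> 11111110 (8 bits)
  2 -> 110 (3 bits)
  9 -> 1111111110 (10 bits)
Total length = 8 + 3 + 10 = 21 bits.

Unary([7, 2, 9]) = 111111101101111111110 (21 bits)


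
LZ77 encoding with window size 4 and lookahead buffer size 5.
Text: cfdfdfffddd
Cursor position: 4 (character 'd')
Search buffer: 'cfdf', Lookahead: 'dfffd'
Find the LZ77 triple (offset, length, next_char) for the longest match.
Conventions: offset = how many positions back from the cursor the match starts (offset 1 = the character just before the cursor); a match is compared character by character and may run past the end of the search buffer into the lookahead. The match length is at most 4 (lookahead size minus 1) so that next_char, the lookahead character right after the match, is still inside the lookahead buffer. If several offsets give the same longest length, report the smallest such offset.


Try each offset into the search buffer:
  offset=1 (pos 3, char 'f'): match length 0
  offset=2 (pos 2, char 'd'): match length 2
  offset=3 (pos 1, char 'f'): match length 0
  offset=4 (pos 0, char 'c'): match length 0
Longest match has length 2 at offset 2.
next_char = character at position 4 + 2 = 6 -> 'f'

Best match: offset=2, length=2 (matching 'df' starting at position 2)
LZ77 triple: (2, 2, 'f')


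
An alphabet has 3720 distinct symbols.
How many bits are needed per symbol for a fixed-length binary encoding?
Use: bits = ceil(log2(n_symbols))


log2(3720) = 11.8611
Bracket: 2^11 = 2048 < 3720 <= 2^12 = 4096
So ceil(log2(3720)) = 12

bits = ceil(log2(3720)) = ceil(11.8611) = 12 bits


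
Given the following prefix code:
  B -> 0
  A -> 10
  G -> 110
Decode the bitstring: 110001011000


Decoding step by step:
Bits 110 -> G
Bits 0 -> B
Bits 0 -> B
Bits 10 -> A
Bits 110 -> G
Bits 0 -> B
Bits 0 -> B


Decoded message: GBBAGBB


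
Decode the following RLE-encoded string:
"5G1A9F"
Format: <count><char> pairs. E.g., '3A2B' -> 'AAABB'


Expanding each <count><char> pair:
  5G -> 'GGGGG'
  1A -> 'A'
  9F -> 'FFFFFFFFF'

Decoded = GGGGGAFFFFFFFFF


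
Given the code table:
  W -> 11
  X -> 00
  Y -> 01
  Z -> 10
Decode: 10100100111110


Decoding:
10 -> Z
10 -> Z
01 -> Y
00 -> X
11 -> W
11 -> W
10 -> Z


Result: ZZYXWWZ


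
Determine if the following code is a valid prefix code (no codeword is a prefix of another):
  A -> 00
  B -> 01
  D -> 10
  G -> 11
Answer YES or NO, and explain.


Checking each pair (does one codeword prefix another?):
  A='00' vs B='01': no prefix
  A='00' vs D='10': no prefix
  A='00' vs G='11': no prefix
  B='01' vs A='00': no prefix
  B='01' vs D='10': no prefix
  B='01' vs G='11': no prefix
  D='10' vs A='00': no prefix
  D='10' vs B='01': no prefix
  D='10' vs G='11': no prefix
  G='11' vs A='00': no prefix
  G='11' vs B='01': no prefix
  G='11' vs D='10': no prefix
No violation found over all pairs.

YES -- this is a valid prefix code. No codeword is a prefix of any other codeword.


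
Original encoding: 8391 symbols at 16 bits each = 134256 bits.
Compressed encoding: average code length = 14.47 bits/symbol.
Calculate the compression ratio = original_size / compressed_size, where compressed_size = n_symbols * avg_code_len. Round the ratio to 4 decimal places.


original_size = n_symbols * orig_bits = 8391 * 16 = 134256 bits
compressed_size = n_symbols * avg_code_len = 8391 * 14.47 = 121417.77 bits
ratio = original_size / compressed_size = 134256 / 121417.77 = 1.1057

Compression ratio = 1.1057


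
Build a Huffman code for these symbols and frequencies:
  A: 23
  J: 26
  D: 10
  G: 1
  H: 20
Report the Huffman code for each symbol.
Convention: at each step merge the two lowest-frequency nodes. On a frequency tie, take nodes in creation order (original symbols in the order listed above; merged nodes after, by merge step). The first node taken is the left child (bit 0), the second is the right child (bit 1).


Huffman tree construction:
Step 1: Merge G(1) + D(10) = 11
Step 2: Merge (G+D)(11) + H(20) = 31
Step 3: Merge A(23) + J(26) = 49
Step 4: Merge ((G+D)+H)(31) + (A+J)(49) = 80
Read each symbol's code off the tree from the root (left child = 0, right child = 1).

Codes:
  A: 10 (length 2)
  J: 11 (length 2)
  D: 001 (length 3)
  G: 000 (length 3)
  H: 01 (length 2)
Average code length: 171/80 = 2.1375 bits/symbol


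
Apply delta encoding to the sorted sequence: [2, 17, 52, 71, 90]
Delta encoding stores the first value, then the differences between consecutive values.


First value: 2
Deltas:
  17 - 2 = 15
  52 - 17 = 35
  71 - 52 = 19
  90 - 71 = 19


Delta encoded: [2, 15, 35, 19, 19]


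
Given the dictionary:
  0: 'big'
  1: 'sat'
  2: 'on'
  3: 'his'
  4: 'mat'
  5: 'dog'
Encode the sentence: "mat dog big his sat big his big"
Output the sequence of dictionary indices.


Look up each word in the dictionary:
  'mat' -> 4
  'dog' -> 5
  'big' -> 0
  'his' -> 3
  'sat' -> 1
  'big' -> 0
  'his' -> 3
  'big' -> 0

Encoded: [4, 5, 0, 3, 1, 0, 3, 0]


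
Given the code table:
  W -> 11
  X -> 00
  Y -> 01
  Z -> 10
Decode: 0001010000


Decoding:
00 -> X
01 -> Y
01 -> Y
00 -> X
00 -> X


Result: XYYXX


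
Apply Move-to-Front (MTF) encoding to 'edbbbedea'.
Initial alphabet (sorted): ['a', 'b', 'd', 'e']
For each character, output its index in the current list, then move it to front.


MTF encoding:
'e': index 3 in ['a', 'b', 'd', 'e'] -> ['e', 'a', 'b', 'd']
'd': index 3 in ['e', 'a', 'b', 'd'] -> ['d', 'e', 'a', 'b']
'b': index 3 in ['d', 'e', 'a', 'b'] -> ['b', 'd', 'e', 'a']
'b': index 0 in ['b', 'd', 'e', 'a'] -> ['b', 'd', 'e', 'a']
'b': index 0 in ['b', 'd', 'e', 'a'] -> ['b', 'd', 'e', 'a']
'e': index 2 in ['b', 'd', 'e', 'a'] -> ['e', 'b', 'd', 'a']
'd': index 2 in ['e', 'b', 'd', 'a'] -> ['d', 'e', 'b', 'a']
'e': index 1 in ['d', 'e', 'b', 'a'] -> ['e', 'd', 'b', 'a']
'a': index 3 in ['e', 'd', 'b', 'a'] -> ['a', 'e', 'd', 'b']


Output: [3, 3, 3, 0, 0, 2, 2, 1, 3]


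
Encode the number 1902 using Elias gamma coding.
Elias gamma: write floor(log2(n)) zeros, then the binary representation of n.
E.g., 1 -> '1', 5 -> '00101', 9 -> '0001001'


num_bits = floor(log2(1902)) + 1 = 11
leading_zeros = num_bits - 1 = 10
binary(1902) = 11101101110

Elias gamma(1902) = '0000000000' + '11101101110' = 000000000011101101110 (21 bits)


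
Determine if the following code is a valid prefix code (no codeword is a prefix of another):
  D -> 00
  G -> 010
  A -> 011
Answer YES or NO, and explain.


Checking each pair (does one codeword prefix another?):
  D='00' vs G='010': no prefix
  D='00' vs A='011': no prefix
  G='010' vs D='00': no prefix
  G='010' vs A='011': no prefix
  A='011' vs D='00': no prefix
  A='011' vs G='010': no prefix
No violation found over all pairs.

YES -- this is a valid prefix code. No codeword is a prefix of any other codeword.


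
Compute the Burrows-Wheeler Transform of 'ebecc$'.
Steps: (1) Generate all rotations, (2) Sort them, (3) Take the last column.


Rotations (sorted):
  0: $ebecc -> last char: c
  1: becc$e -> last char: e
  2: c$ebec -> last char: c
  3: cc$ebe -> last char: e
  4: ebecc$ -> last char: $
  5: ecc$eb -> last char: b


BWT = cece$b


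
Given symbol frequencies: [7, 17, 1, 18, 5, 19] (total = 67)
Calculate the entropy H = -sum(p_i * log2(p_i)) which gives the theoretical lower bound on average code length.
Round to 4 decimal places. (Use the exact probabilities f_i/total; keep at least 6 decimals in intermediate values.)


Per-symbol terms -p_i * log2(p_i) with p_i = f_i/67:
  p = 7/67 = 0.104478: log2(p) = -3.258734, -p*log2(p) = 0.340465
  p = 17/67 = 0.253731: log2(p) = -1.978626, -p*log2(p) = 0.502040
  p = 1/67 = 0.014925: log2(p) = -6.066089, -p*log2(p) = 0.090539
  p = 18/67 = 0.268657: log2(p) = -1.896164, -p*log2(p) = 0.509417
  p = 5/67 = 0.074627: log2(p) = -3.744161, -p*log2(p) = 0.279415
  p = 19/67 = 0.283582: log2(p) = -1.818162, -p*log2(p) = 0.515598
H = 0.340465 + 0.502040 + 0.090539 + 0.509417 + 0.279415 + 0.515598 = 2.237474

H = 2.2375 bits/symbol


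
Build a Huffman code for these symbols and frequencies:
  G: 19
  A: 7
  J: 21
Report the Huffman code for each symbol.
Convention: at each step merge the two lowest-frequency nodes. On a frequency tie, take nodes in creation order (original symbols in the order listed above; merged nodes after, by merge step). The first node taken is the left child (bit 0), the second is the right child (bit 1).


Huffman tree construction:
Step 1: Merge A(7) + G(19) = 26
Step 2: Merge J(21) + (A+G)(26) = 47
Read each symbol's code off the tree from the root (left child = 0, right child = 1).

Codes:
  G: 11 (length 2)
  A: 10 (length 2)
  J: 0 (length 1)
Average code length: 73/47 = 1.5532 bits/symbol


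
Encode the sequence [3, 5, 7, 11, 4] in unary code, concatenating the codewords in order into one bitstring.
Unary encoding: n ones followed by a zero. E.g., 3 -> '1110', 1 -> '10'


Encode each number as n ones followed by a terminating 0:
  3 -> 1110 (4 bits)
  5 -> 111110 (6 bits)
  7 -> 11111110 (8 bits)
  11 -> 111111111110 (12 bits)
  4 -> 11110 (5 bits)
Total length = 4 + 6 + 8 + 12 + 5 = 35 bits.

Unary([3, 5, 7, 11, 4]) = 11101111101111111011111111111011110 (35 bits)


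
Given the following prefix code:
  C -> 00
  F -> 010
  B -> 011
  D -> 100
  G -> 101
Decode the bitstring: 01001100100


Decoding step by step:
Bits 010 -> F
Bits 011 -> B
Bits 00 -> C
Bits 100 -> D


Decoded message: FBCD


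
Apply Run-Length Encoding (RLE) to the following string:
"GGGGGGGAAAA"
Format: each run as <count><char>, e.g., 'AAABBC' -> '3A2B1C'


Scanning runs left to right:
  i=0: run of 'G' x 7 -> '7G'
  i=7: run of 'A' x 4 -> '4A'

RLE = 7G4A


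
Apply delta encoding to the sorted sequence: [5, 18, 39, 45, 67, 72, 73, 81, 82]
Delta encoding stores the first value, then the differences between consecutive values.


First value: 5
Deltas:
  18 - 5 = 13
  39 - 18 = 21
  45 - 39 = 6
  67 - 45 = 22
  72 - 67 = 5
  73 - 72 = 1
  81 - 73 = 8
  82 - 81 = 1


Delta encoded: [5, 13, 21, 6, 22, 5, 1, 8, 1]


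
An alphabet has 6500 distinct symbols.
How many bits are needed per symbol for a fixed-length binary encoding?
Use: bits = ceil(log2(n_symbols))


log2(6500) = 12.6662
Bracket: 2^12 = 4096 < 6500 <= 2^13 = 8192
So ceil(log2(6500)) = 13

bits = ceil(log2(6500)) = ceil(12.6662) = 13 bits


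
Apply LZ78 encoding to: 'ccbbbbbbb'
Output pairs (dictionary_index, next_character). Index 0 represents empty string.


LZ78 encoding steps:
Dictionary: {0: ''}
Step 1: w='' (idx 0), next='c' -> output (0, 'c'), add 'c' as idx 1
Step 2: w='c' (idx 1), next='b' -> output (1, 'b'), add 'cb' as idx 2
Step 3: w='' (idx 0), next='b' -> output (0, 'b'), add 'b' as idx 3
Step 4: w='b' (idx 3), next='b' -> output (3, 'b'), add 'bb' as idx 4
Step 5: w='bb' (idx 4), next='b' -> output (4, 'b'), add 'bbb' as idx 5


Encoded: [(0, 'c'), (1, 'b'), (0, 'b'), (3, 'b'), (4, 'b')]


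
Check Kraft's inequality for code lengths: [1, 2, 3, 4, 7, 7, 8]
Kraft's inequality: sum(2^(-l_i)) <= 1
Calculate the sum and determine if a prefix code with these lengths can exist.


Sum = 2^(-1) + 2^(-2) + 2^(-3) + 2^(-4) + 2^(-7) + 2^(-7) + 2^(-8)
    = 0.5 + 0.25 + 0.125 + 0.0625 + 0.0078125 + 0.0078125 + 0.00390625
    = 245/256 = 0.95703125
Since 0.95703125 <= 1, Kraft's inequality IS satisfied.
A prefix code with these lengths CAN exist.

Kraft sum = 0.95703125. Satisfied.


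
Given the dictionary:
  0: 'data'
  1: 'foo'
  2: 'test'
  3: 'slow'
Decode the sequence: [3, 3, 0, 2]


Look up each index in the dictionary:
  3 -> 'slow'
  3 -> 'slow'
  0 -> 'data'
  2 -> 'test'

Decoded: "slow slow data test"


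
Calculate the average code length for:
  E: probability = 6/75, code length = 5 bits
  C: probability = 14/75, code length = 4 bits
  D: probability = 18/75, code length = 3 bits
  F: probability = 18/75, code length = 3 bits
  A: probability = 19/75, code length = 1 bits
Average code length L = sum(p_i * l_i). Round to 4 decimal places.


Weighted contributions p_i * l_i:
  E: (6/75) * 5 = 30/75
  C: (14/75) * 4 = 56/75
  D: (18/75) * 3 = 54/75
  F: (18/75) * 3 = 54/75
  A: (19/75) * 1 = 19/75
Sum = (30 + 56 + 54 + 54 + 19)/75 = 213/75

L = 213/75 = 2.8400 bits/symbol


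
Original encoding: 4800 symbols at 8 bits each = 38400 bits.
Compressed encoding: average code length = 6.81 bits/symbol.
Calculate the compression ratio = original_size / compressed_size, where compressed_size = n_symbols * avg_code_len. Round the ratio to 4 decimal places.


original_size = n_symbols * orig_bits = 4800 * 8 = 38400 bits
compressed_size = n_symbols * avg_code_len = 4800 * 6.81 = 32688.0 bits
ratio = original_size / compressed_size = 38400 / 32688.0 = 1.1747

Compression ratio = 1.1747


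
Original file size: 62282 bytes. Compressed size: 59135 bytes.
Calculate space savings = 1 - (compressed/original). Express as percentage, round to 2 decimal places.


ratio = compressed/original = 59135/62282 = 0.949472
savings = 1 - ratio = 1 - 0.949472 = 0.050528
as a percentage: 0.050528 * 100 = 5.05%

Space savings = 1 - 59135/62282 = 5.05%


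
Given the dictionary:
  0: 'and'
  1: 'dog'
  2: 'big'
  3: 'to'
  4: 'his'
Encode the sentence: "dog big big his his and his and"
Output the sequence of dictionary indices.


Look up each word in the dictionary:
  'dog' -> 1
  'big' -> 2
  'big' -> 2
  'his' -> 4
  'his' -> 4
  'and' -> 0
  'his' -> 4
  'and' -> 0

Encoded: [1, 2, 2, 4, 4, 0, 4, 0]


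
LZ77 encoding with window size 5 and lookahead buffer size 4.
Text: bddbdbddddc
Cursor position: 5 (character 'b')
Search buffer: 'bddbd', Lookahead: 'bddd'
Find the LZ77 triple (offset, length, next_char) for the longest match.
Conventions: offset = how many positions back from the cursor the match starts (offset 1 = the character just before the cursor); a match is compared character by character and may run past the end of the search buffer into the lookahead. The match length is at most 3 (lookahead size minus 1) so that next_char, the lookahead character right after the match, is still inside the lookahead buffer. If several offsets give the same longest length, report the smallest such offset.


Try each offset into the search buffer:
  offset=1 (pos 4, char 'd'): match length 0
  offset=2 (pos 3, char 'b'): match length 2
  offset=3 (pos 2, char 'd'): match length 0
  offset=4 (pos 1, char 'd'): match length 0
  offset=5 (pos 0, char 'b'): match length 3
Longest match has length 3 at offset 5.
next_char = character at position 5 + 3 = 8 -> 'd'

Best match: offset=5, length=3 (matching 'bdd' starting at position 0)
LZ77 triple: (5, 3, 'd')


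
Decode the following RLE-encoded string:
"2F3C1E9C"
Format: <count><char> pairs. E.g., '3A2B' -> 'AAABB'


Expanding each <count><char> pair:
  2F -> 'FF'
  3C -> 'CCC'
  1E -> 'E'
  9C -> 'CCCCCCCCC'

Decoded = FFCCCECCCCCCCCC


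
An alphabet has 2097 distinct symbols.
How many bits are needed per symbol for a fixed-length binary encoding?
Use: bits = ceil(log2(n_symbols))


log2(2097) = 11.0341
Bracket: 2^11 = 2048 < 2097 <= 2^12 = 4096
So ceil(log2(2097)) = 12

bits = ceil(log2(2097)) = ceil(11.0341) = 12 bits


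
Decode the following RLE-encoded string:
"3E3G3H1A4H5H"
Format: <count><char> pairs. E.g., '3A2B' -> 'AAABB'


Expanding each <count><char> pair:
  3E -> 'EEE'
  3G -> 'GGG'
  3H -> 'HHH'
  1A -> 'A'
  4H -> 'HHHH'
  5H -> 'HHHHH'

Decoded = EEEGGGHHHAHHHHHHHHH


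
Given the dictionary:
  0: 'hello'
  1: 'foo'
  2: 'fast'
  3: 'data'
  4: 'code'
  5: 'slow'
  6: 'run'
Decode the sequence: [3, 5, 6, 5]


Look up each index in the dictionary:
  3 -> 'data'
  5 -> 'slow'
  6 -> 'run'
  5 -> 'slow'

Decoded: "data slow run slow"


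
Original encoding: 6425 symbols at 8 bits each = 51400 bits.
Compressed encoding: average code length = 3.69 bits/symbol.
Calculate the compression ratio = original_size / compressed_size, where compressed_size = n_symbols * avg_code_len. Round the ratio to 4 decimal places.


original_size = n_symbols * orig_bits = 6425 * 8 = 51400 bits
compressed_size = n_symbols * avg_code_len = 6425 * 3.69 = 23708.25 bits
ratio = original_size / compressed_size = 51400 / 23708.25 = 2.168

Compression ratio = 2.168


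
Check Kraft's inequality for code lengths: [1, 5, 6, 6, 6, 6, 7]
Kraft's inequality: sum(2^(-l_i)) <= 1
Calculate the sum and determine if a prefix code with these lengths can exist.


Sum = 2^(-1) + 2^(-5) + 2^(-6) + 2^(-6) + 2^(-6) + 2^(-6) + 2^(-7)
    = 0.5 + 0.03125 + 0.015625 + 0.015625 + 0.015625 + 0.015625 + 0.0078125
    = 77/128 = 0.6015625
Since 0.6015625 <= 1, Kraft's inequality IS satisfied.
A prefix code with these lengths CAN exist.

Kraft sum = 0.6015625. Satisfied.


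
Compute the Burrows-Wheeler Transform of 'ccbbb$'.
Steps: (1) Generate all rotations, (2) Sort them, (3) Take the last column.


Rotations (sorted):
  0: $ccbbb -> last char: b
  1: b$ccbb -> last char: b
  2: bb$ccb -> last char: b
  3: bbb$cc -> last char: c
  4: cbbb$c -> last char: c
  5: ccbbb$ -> last char: $


BWT = bbbcc$


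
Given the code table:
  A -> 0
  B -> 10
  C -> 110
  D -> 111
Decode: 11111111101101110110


Decoding:
111 -> D
111 -> D
111 -> D
0 -> A
110 -> C
111 -> D
0 -> A
110 -> C


Result: DDDACDAC


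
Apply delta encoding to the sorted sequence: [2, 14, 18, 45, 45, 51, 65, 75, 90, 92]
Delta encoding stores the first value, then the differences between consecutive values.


First value: 2
Deltas:
  14 - 2 = 12
  18 - 14 = 4
  45 - 18 = 27
  45 - 45 = 0
  51 - 45 = 6
  65 - 51 = 14
  75 - 65 = 10
  90 - 75 = 15
  92 - 90 = 2


Delta encoded: [2, 12, 4, 27, 0, 6, 14, 10, 15, 2]


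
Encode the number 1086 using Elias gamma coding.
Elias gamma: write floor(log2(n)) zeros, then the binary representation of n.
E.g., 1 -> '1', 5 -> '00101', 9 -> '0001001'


num_bits = floor(log2(1086)) + 1 = 11
leading_zeros = num_bits - 1 = 10
binary(1086) = 10000111110

Elias gamma(1086) = '0000000000' + '10000111110' = 000000000010000111110 (21 bits)


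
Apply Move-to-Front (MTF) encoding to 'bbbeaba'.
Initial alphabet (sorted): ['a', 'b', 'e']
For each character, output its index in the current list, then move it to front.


MTF encoding:
'b': index 1 in ['a', 'b', 'e'] -> ['b', 'a', 'e']
'b': index 0 in ['b', 'a', 'e'] -> ['b', 'a', 'e']
'b': index 0 in ['b', 'a', 'e'] -> ['b', 'a', 'e']
'e': index 2 in ['b', 'a', 'e'] -> ['e', 'b', 'a']
'a': index 2 in ['e', 'b', 'a'] -> ['a', 'e', 'b']
'b': index 2 in ['a', 'e', 'b'] -> ['b', 'a', 'e']
'a': index 1 in ['b', 'a', 'e'] -> ['a', 'b', 'e']


Output: [1, 0, 0, 2, 2, 2, 1]


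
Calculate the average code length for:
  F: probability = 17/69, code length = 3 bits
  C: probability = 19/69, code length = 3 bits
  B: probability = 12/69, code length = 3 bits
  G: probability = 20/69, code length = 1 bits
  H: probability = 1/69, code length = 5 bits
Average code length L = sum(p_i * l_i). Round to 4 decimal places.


Weighted contributions p_i * l_i:
  F: (17/69) * 3 = 51/69
  C: (19/69) * 3 = 57/69
  B: (12/69) * 3 = 36/69
  G: (20/69) * 1 = 20/69
  H: (1/69) * 5 = 5/69
Sum = (51 + 57 + 36 + 20 + 5)/69 = 169/69

L = 169/69 = 2.4493 bits/symbol


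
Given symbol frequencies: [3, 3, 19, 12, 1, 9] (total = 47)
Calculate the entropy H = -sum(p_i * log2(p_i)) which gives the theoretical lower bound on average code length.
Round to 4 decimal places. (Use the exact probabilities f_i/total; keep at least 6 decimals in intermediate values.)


Per-symbol terms -p_i * log2(p_i) with p_i = f_i/47:
  p = 3/47 = 0.063830: log2(p) = -3.969626, -p*log2(p) = 0.253380
  p = 3/47 = 0.063830: log2(p) = -3.969626, -p*log2(p) = 0.253380
  p = 19/47 = 0.404255: log2(p) = -1.306661, -p*log2(p) = 0.528225
  p = 12/47 = 0.255319: log2(p) = -1.969626, -p*log2(p) = 0.502883
  p = 1/47 = 0.021277: log2(p) = -5.554589, -p*log2(p) = 0.118183
  p = 9/47 = 0.191489: log2(p) = -2.384664, -p*log2(p) = 0.456638
H = 0.253380 + 0.253380 + 0.528225 + 0.502883 + 0.118183 + 0.456638 = 2.112689

H = 2.1127 bits/symbol


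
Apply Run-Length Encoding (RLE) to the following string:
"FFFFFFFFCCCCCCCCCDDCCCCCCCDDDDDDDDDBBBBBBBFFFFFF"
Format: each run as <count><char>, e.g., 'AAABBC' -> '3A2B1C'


Scanning runs left to right:
  i=0: run of 'F' x 8 -> '8F'
  i=8: run of 'C' x 9 -> '9C'
  i=17: run of 'D' x 2 -> '2D'
  i=19: run of 'C' x 7 -> '7C'
  i=26: run of 'D' x 9 -> '9D'
  i=35: run of 'B' x 7 -> '7B'
  i=42: run of 'F' x 6 -> '6F'

RLE = 8F9C2D7C9D7B6F


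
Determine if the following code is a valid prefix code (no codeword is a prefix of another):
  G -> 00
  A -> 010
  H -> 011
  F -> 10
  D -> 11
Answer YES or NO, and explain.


Checking each pair (does one codeword prefix another?):
  G='00' vs A='010': no prefix
  G='00' vs H='011': no prefix
  G='00' vs F='10': no prefix
  G='00' vs D='11': no prefix
  A='010' vs G='00': no prefix
  A='010' vs H='011': no prefix
  A='010' vs F='10': no prefix
  A='010' vs D='11': no prefix
  H='011' vs G='00': no prefix
  H='011' vs A='010': no prefix
  H='011' vs F='10': no prefix
  H='011' vs D='11': no prefix
  F='10' vs G='00': no prefix
  F='10' vs A='010': no prefix
  F='10' vs H='011': no prefix
  F='10' vs D='11': no prefix
  D='11' vs G='00': no prefix
  D='11' vs A='010': no prefix
  D='11' vs H='011': no prefix
  D='11' vs F='10': no prefix
No violation found over all pairs.

YES -- this is a valid prefix code. No codeword is a prefix of any other codeword.


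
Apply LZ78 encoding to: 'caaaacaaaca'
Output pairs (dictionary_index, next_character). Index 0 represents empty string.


LZ78 encoding steps:
Dictionary: {0: ''}
Step 1: w='' (idx 0), next='c' -> output (0, 'c'), add 'c' as idx 1
Step 2: w='' (idx 0), next='a' -> output (0, 'a'), add 'a' as idx 2
Step 3: w='a' (idx 2), next='a' -> output (2, 'a'), add 'aa' as idx 3
Step 4: w='a' (idx 2), next='c' -> output (2, 'c'), add 'ac' as idx 4
Step 5: w='aa' (idx 3), next='a' -> output (3, 'a'), add 'aaa' as idx 5
Step 6: w='c' (idx 1), next='a' -> output (1, 'a'), add 'ca' as idx 6


Encoded: [(0, 'c'), (0, 'a'), (2, 'a'), (2, 'c'), (3, 'a'), (1, 'a')]


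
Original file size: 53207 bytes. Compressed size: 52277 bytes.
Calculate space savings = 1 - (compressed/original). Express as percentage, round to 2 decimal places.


ratio = compressed/original = 52277/53207 = 0.982521
savings = 1 - ratio = 1 - 0.982521 = 0.017479
as a percentage: 0.017479 * 100 = 1.75%

Space savings = 1 - 52277/53207 = 1.75%


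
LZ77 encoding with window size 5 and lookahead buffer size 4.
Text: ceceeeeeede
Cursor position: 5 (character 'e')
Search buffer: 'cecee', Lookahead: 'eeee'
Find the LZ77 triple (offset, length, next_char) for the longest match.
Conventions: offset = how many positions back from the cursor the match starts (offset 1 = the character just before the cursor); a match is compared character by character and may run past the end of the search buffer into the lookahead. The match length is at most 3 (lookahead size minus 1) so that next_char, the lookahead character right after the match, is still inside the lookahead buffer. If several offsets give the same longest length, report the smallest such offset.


Try each offset into the search buffer:
  offset=1 (pos 4, char 'e'): match length 3
  offset=2 (pos 3, char 'e'): match length 3
  offset=3 (pos 2, char 'c'): match length 0
  offset=4 (pos 1, char 'e'): match length 1
  offset=5 (pos 0, char 'c'): match length 0
Longest match has length 3, found at offsets 1, 2; take the smallest, offset 1.
next_char = character at position 5 + 3 = 8 -> 'e'

Best match: offset=1, length=3 (matching 'eee' starting at position 4)
LZ77 triple: (1, 3, 'e')


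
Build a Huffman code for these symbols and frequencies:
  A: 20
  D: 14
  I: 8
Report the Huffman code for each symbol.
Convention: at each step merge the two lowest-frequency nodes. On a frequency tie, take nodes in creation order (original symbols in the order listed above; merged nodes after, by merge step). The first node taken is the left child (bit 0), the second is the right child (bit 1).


Huffman tree construction:
Step 1: Merge I(8) + D(14) = 22
Step 2: Merge A(20) + (I+D)(22) = 42
Read each symbol's code off the tree from the root (left child = 0, right child = 1).

Codes:
  A: 0 (length 1)
  D: 11 (length 2)
  I: 10 (length 2)
Average code length: 64/42 = 1.5238 bits/symbol


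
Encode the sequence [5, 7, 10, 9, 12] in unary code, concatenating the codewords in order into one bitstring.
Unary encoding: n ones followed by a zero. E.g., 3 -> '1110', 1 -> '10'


Encode each number as n ones followed by a terminating 0:
  5 -> 111110 (6 bits)
  7 -> 11111110 (8 bits)
  10 -> 11111111110 (11 bits)
  9 -> 1111111110 (10 bits)
  12 -> 1111111111110 (13 bits)
Total length = 6 + 8 + 11 + 10 + 13 = 48 bits.

Unary([5, 7, 10, 9, 12]) = 111110111111101111111111011111111101111111111110 (48 bits)


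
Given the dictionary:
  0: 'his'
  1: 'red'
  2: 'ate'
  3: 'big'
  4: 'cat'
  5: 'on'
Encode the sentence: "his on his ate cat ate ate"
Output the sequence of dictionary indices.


Look up each word in the dictionary:
  'his' -> 0
  'on' -> 5
  'his' -> 0
  'ate' -> 2
  'cat' -> 4
  'ate' -> 2
  'ate' -> 2

Encoded: [0, 5, 0, 2, 4, 2, 2]


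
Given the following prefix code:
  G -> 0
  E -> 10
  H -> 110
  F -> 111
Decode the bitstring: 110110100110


Decoding step by step:
Bits 110 -> H
Bits 110 -> H
Bits 10 -> E
Bits 0 -> G
Bits 110 -> H


Decoded message: HHEGH


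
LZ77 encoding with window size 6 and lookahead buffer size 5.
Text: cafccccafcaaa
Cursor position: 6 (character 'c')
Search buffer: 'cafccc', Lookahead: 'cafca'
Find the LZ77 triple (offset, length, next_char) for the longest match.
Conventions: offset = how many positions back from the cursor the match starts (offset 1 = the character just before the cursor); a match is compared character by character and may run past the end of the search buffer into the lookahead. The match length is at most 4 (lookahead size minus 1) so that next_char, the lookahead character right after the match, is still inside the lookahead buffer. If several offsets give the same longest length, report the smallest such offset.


Try each offset into the search buffer:
  offset=1 (pos 5, char 'c'): match length 1
  offset=2 (pos 4, char 'c'): match length 1
  offset=3 (pos 3, char 'c'): match length 1
  offset=4 (pos 2, char 'f'): match length 0
  offset=5 (pos 1, char 'a'): match length 0
  offset=6 (pos 0, char 'c'): match length 4
Longest match has length 4 at offset 6.
next_char = character at position 6 + 4 = 10 -> 'a'

Best match: offset=6, length=4 (matching 'cafc' starting at position 0)
LZ77 triple: (6, 4, 'a')


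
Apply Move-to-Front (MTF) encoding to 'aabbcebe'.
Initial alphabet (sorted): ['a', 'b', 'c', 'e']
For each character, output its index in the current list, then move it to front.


MTF encoding:
'a': index 0 in ['a', 'b', 'c', 'e'] -> ['a', 'b', 'c', 'e']
'a': index 0 in ['a', 'b', 'c', 'e'] -> ['a', 'b', 'c', 'e']
'b': index 1 in ['a', 'b', 'c', 'e'] -> ['b', 'a', 'c', 'e']
'b': index 0 in ['b', 'a', 'c', 'e'] -> ['b', 'a', 'c', 'e']
'c': index 2 in ['b', 'a', 'c', 'e'] -> ['c', 'b', 'a', 'e']
'e': index 3 in ['c', 'b', 'a', 'e'] -> ['e', 'c', 'b', 'a']
'b': index 2 in ['e', 'c', 'b', 'a'] -> ['b', 'e', 'c', 'a']
'e': index 1 in ['b', 'e', 'c', 'a'] -> ['e', 'b', 'c', 'a']


Output: [0, 0, 1, 0, 2, 3, 2, 1]


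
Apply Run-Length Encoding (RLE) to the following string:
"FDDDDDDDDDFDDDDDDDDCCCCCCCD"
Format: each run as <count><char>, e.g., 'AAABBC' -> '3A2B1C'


Scanning runs left to right:
  i=0: run of 'F' x 1 -> '1F'
  i=1: run of 'D' x 9 -> '9D'
  i=10: run of 'F' x 1 -> '1F'
  i=11: run of 'D' x 8 -> '8D'
  i=19: run of 'C' x 7 -> '7C'
  i=26: run of 'D' x 1 -> '1D'

RLE = 1F9D1F8D7C1D


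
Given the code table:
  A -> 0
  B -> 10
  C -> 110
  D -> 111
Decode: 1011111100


Decoding:
10 -> B
111 -> D
111 -> D
0 -> A
0 -> A


Result: BDDAA


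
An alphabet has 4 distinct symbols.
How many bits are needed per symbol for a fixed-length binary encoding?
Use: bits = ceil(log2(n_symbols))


log2(4) = 2.0
Bracket: 2^1 = 2 < 4 <= 2^2 = 4
So ceil(log2(4)) = 2

bits = ceil(log2(4)) = ceil(2.0) = 2 bits


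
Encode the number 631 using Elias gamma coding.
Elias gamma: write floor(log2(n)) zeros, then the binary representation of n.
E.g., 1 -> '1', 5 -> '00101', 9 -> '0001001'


num_bits = floor(log2(631)) + 1 = 10
leading_zeros = num_bits - 1 = 9
binary(631) = 1001110111

Elias gamma(631) = '000000000' + '1001110111' = 0000000001001110111 (19 bits)


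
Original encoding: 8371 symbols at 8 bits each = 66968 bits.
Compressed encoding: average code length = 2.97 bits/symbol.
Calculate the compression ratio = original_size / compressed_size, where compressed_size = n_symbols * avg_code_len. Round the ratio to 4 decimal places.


original_size = n_symbols * orig_bits = 8371 * 8 = 66968 bits
compressed_size = n_symbols * avg_code_len = 8371 * 2.97 = 24861.87 bits
ratio = original_size / compressed_size = 66968 / 24861.87 = 2.6936

Compression ratio = 2.6936


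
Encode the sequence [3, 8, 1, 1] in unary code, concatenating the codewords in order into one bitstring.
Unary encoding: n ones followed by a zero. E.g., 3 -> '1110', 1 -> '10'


Encode each number as n ones followed by a terminating 0:
  3 -> 1110 (4 bits)
  8 -> 111111110 (9 bits)
  1 -> 10 (2 bits)
  1 -> 10 (2 bits)
Total length = 4 + 9 + 2 + 2 = 17 bits.

Unary([3, 8, 1, 1]) = 11101111111101010 (17 bits)


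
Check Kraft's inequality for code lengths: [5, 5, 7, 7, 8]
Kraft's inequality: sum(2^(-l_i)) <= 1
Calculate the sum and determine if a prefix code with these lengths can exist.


Sum = 2^(-5) + 2^(-5) + 2^(-7) + 2^(-7) + 2^(-8)
    = 0.03125 + 0.03125 + 0.0078125 + 0.0078125 + 0.00390625
    = 21/256 = 0.08203125
Since 0.08203125 <= 1, Kraft's inequality IS satisfied.
A prefix code with these lengths CAN exist.

Kraft sum = 0.08203125. Satisfied.


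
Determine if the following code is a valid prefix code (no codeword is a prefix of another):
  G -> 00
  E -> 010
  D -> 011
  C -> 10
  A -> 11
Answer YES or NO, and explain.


Checking each pair (does one codeword prefix another?):
  G='00' vs E='010': no prefix
  G='00' vs D='011': no prefix
  G='00' vs C='10': no prefix
  G='00' vs A='11': no prefix
  E='010' vs G='00': no prefix
  E='010' vs D='011': no prefix
  E='010' vs C='10': no prefix
  E='010' vs A='11': no prefix
  D='011' vs G='00': no prefix
  D='011' vs E='010': no prefix
  D='011' vs C='10': no prefix
  D='011' vs A='11': no prefix
  C='10' vs G='00': no prefix
  C='10' vs E='010': no prefix
  C='10' vs D='011': no prefix
  C='10' vs A='11': no prefix
  A='11' vs G='00': no prefix
  A='11' vs E='010': no prefix
  A='11' vs D='011': no prefix
  A='11' vs C='10': no prefix
No violation found over all pairs.

YES -- this is a valid prefix code. No codeword is a prefix of any other codeword.


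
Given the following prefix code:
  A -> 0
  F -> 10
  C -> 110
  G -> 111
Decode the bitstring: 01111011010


Decoding step by step:
Bits 0 -> A
Bits 111 -> G
Bits 10 -> F
Bits 110 -> C
Bits 10 -> F


Decoded message: AGFCF


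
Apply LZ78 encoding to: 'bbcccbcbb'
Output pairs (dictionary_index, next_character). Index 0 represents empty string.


LZ78 encoding steps:
Dictionary: {0: ''}
Step 1: w='' (idx 0), next='b' -> output (0, 'b'), add 'b' as idx 1
Step 2: w='b' (idx 1), next='c' -> output (1, 'c'), add 'bc' as idx 2
Step 3: w='' (idx 0), next='c' -> output (0, 'c'), add 'c' as idx 3
Step 4: w='c' (idx 3), next='b' -> output (3, 'b'), add 'cb' as idx 4
Step 5: w='cb' (idx 4), next='b' -> output (4, 'b'), add 'cbb' as idx 5


Encoded: [(0, 'b'), (1, 'c'), (0, 'c'), (3, 'b'), (4, 'b')]


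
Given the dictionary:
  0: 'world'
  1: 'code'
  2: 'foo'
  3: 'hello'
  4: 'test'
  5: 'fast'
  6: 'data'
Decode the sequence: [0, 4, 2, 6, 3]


Look up each index in the dictionary:
  0 -> 'world'
  4 -> 'test'
  2 -> 'foo'
  6 -> 'data'
  3 -> 'hello'

Decoded: "world test foo data hello"


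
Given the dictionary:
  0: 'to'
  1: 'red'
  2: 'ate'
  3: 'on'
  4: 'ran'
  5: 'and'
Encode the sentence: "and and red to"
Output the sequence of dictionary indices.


Look up each word in the dictionary:
  'and' -> 5
  'and' -> 5
  'red' -> 1
  'to' -> 0

Encoded: [5, 5, 1, 0]


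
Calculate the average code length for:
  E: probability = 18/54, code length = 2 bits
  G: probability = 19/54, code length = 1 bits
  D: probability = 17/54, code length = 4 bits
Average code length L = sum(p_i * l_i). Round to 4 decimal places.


Weighted contributions p_i * l_i:
  E: (18/54) * 2 = 36/54
  G: (19/54) * 1 = 19/54
  D: (17/54) * 4 = 68/54
Sum = (36 + 19 + 68)/54 = 123/54

L = 123/54 = 2.2778 bits/symbol


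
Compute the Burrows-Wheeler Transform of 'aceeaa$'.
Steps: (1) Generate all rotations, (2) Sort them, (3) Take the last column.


Rotations (sorted):
  0: $aceeaa -> last char: a
  1: a$aceea -> last char: a
  2: aa$acee -> last char: e
  3: aceeaa$ -> last char: $
  4: ceeaa$a -> last char: a
  5: eaa$ace -> last char: e
  6: eeaa$ac -> last char: c


BWT = aae$aec


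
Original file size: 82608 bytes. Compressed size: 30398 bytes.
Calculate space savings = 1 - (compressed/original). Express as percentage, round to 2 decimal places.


ratio = compressed/original = 30398/82608 = 0.367979
savings = 1 - ratio = 1 - 0.367979 = 0.632021
as a percentage: 0.632021 * 100 = 63.2%

Space savings = 1 - 30398/82608 = 63.2%


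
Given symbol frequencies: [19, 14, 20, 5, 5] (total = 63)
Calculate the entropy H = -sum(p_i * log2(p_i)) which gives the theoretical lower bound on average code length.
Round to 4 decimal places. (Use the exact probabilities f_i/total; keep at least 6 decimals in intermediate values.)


Per-symbol terms -p_i * log2(p_i) with p_i = f_i/63:
  p = 19/63 = 0.301587: log2(p) = -1.729352, -p*log2(p) = 0.521551
  p = 14/63 = 0.222222: log2(p) = -2.169925, -p*log2(p) = 0.482206
  p = 20/63 = 0.317460: log2(p) = -1.655352, -p*log2(p) = 0.525509
  p = 5/63 = 0.079365: log2(p) = -3.655352, -p*log2(p) = 0.290107
  p = 5/63 = 0.079365: log2(p) = -3.655352, -p*log2(p) = 0.290107
H = 0.521551 + 0.482206 + 0.525509 + 0.290107 + 0.290107 = 2.109480

H = 2.1095 bits/symbol


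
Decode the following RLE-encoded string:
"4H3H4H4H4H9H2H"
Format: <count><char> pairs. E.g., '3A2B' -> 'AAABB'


Expanding each <count><char> pair:
  4H -> 'HHHH'
  3H -> 'HHH'
  4H -> 'HHHH'
  4H -> 'HHHH'
  4H -> 'HHHH'
  9H -> 'HHHHHHHHH'
  2H -> 'HH'

Decoded = HHHHHHHHHHHHHHHHHHHHHHHHHHHHHH


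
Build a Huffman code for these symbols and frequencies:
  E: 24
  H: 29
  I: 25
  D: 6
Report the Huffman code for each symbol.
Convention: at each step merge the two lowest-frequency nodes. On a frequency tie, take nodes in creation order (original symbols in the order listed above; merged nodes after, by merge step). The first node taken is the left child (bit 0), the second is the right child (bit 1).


Huffman tree construction:
Step 1: Merge D(6) + E(24) = 30
Step 2: Merge I(25) + H(29) = 54
Step 3: Merge (D+E)(30) + (I+H)(54) = 84
Read each symbol's code off the tree from the root (left child = 0, right child = 1).

Codes:
  E: 01 (length 2)
  H: 11 (length 2)
  I: 10 (length 2)
  D: 00 (length 2)
Average code length: 168/84 = 2.0000 bits/symbol
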